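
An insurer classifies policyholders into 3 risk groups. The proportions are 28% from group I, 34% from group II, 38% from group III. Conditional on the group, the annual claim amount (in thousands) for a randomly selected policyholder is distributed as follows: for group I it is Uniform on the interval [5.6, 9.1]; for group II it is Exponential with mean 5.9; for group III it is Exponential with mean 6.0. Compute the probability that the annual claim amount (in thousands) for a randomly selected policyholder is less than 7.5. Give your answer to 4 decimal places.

0.6678

Conditional on each group, P(X < 7.5): I: 0.542857; II: 0.719501; III: 0.713495.
By total probability, P(X < 7.5) = 0.28·0.542857 + 0.34·0.719501 + 0.38·0.713495 = 0.667759.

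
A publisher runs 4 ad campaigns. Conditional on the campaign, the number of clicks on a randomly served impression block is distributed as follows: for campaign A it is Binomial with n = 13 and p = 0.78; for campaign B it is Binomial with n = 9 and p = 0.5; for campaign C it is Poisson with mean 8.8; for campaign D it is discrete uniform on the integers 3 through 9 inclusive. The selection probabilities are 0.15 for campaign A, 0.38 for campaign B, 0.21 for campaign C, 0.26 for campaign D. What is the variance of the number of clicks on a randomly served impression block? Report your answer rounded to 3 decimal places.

Per component, A: μ=10.14, E[X²]=105.05; B: μ=4.5, E[X²]=22.5; C: μ=8.8, E[X²]=86.24; D: μ=6, E[X²]=40.
E[X] = 0.15·10.14 + 0.38·4.5 + 0.21·8.8 + 0.26·6 = 6.639.
E[X²] = 0.15·105.05 + 0.38·22.5 + 0.21·86.24 + 0.26·40 = 52.818.
Var(X) = E[X²] − (E[X])² = 52.818 − 44.0763 = 8.74164.

8.742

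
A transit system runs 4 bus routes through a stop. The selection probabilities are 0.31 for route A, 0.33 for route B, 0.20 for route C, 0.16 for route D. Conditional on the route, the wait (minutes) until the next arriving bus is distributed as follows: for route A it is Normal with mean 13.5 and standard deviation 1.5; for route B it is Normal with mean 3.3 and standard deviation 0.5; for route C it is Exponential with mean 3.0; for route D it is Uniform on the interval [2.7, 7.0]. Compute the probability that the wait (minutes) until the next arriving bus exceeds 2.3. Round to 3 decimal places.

0.885

Conditional on each route, P(X > 2.3): A: 1; B: 0.97725; C: 0.464559; D: 1.
By total probability, P(X > 2.3) = 0.31·1 + 0.33·0.97725 + 0.2·0.464559 + 0.16·1 = 0.885404.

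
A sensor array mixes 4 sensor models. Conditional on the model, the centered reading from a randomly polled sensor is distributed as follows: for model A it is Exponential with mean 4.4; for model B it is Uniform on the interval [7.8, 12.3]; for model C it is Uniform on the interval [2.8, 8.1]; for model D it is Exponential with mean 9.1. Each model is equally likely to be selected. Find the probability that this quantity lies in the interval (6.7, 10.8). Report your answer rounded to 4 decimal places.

Conditional on each model, P(6.7 < X < 10.8): A: 0.132214; B: 0.666667; C: 0.264151; D: 0.173708.
By total probability, P(6.7 < X < 10.8) = 0.25·0.132214 + 0.25·0.666667 + 0.25·0.264151 + 0.25·0.173708 = 0.309185.

0.3092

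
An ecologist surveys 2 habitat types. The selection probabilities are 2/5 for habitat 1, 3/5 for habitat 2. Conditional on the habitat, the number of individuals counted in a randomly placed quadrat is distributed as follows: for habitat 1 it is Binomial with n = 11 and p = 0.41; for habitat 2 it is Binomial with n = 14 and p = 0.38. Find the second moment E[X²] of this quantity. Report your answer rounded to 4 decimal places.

For each component E[X²] = Var + (mean)², giving 1: 23.001; 2: 31.6008.
Overall E[X²] = 0.4·23.001 + 0.6·31.6008 = 28.1609.

28.1609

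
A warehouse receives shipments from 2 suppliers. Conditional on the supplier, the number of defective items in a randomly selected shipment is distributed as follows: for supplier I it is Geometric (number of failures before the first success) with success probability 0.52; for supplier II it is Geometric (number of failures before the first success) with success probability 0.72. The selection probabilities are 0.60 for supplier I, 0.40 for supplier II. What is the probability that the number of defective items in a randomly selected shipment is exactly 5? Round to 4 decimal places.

0.0084

Conditional on each supplier, P(X = 5): I: 0.0132498; II: 0.00123915.
By total probability, P(X = 5) = 0.6·0.0132498 + 0.4·0.00123915 = 0.00844554.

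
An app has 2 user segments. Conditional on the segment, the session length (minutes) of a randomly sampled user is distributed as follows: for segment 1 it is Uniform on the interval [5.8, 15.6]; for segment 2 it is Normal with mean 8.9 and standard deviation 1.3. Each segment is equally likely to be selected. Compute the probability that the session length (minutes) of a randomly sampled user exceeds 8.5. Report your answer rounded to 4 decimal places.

Conditional on each segment, P(X > 8.5): 1: 0.72449; 2: 0.620842.
By total probability, P(X > 8.5) = 0.5·0.72449 + 0.5·0.620842 = 0.672666.

0.6727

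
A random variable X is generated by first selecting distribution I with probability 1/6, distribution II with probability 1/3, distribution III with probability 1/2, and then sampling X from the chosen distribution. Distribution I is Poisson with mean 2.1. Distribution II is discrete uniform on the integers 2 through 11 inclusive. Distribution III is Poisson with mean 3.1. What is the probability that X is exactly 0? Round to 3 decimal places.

Conditional on each component, P(X = 0): I: 0.122456; II: 0; III: 0.0450492.
By total probability, P(X = 0) = 0.166667·0.122456 + 0.333333·0 + 0.5·0.0450492 = 0.042934.

0.043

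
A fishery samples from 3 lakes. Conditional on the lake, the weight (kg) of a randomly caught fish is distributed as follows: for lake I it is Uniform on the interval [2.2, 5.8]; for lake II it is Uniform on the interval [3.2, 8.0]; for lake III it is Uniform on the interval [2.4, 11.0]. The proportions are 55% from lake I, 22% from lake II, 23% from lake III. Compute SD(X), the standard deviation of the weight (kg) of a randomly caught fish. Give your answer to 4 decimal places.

Per component, I: μ=4, E[X²]=17.08; II: μ=5.6, E[X²]=33.28; III: μ=6.7, E[X²]=51.0533.
E[X] = 0.55·4 + 0.22·5.6 + 0.23·6.7 = 4.973.
E[X²] = 0.55·17.08 + 0.22·33.28 + 0.23·51.0533 = 28.4579.
Var(X) = E[X²] − (E[X])² = 28.4579 − 24.7307 = 3.72714.
SD(X) = √3.72714 = 1.93058.

1.9306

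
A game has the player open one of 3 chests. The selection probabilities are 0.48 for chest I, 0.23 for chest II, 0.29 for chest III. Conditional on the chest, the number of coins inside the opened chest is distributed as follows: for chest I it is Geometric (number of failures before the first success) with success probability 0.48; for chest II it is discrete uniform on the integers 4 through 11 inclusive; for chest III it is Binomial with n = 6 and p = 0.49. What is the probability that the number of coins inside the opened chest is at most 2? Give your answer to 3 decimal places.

0.518

Conditional on each chest, P(X ≤ 2): I: 0.859392; II: 0; III: 0.362682.
By total probability, P(X ≤ 2) = 0.48·0.859392 + 0.23·0 + 0.29·0.362682 = 0.517686.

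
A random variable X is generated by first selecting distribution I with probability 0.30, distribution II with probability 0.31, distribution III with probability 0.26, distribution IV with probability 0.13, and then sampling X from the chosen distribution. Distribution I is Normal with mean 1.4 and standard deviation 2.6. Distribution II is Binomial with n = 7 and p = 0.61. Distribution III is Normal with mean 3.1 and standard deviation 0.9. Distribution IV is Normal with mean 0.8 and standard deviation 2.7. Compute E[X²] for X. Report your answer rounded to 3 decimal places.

12.525

For each component E[X²] = Var + (mean)², giving I: 8.72; II: 19.8982; III: 10.42; IV: 7.93.
Overall E[X²] = 0.3·8.72 + 0.31·19.8982 + 0.26·10.42 + 0.13·7.93 = 12.5245.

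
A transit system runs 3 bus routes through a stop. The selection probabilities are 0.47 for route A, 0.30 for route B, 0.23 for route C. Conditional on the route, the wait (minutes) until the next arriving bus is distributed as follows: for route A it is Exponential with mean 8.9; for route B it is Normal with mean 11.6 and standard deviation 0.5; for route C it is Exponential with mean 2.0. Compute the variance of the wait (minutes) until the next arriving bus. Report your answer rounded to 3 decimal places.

Per component, A: μ=8.9, E[X²]=158.42; B: μ=11.6, E[X²]=134.81; C: μ=2, E[X²]=8.
E[X] = 0.47·8.9 + 0.3·11.6 + 0.23·2 = 8.123.
E[X²] = 0.47·158.42 + 0.3·134.81 + 0.23·8 = 116.74.
Var(X) = E[X²] − (E[X])² = 116.74 − 65.9831 = 50.7573.

50.757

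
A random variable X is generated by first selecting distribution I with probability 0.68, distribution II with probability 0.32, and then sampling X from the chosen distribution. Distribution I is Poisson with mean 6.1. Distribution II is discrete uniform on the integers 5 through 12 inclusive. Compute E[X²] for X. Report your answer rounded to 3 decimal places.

54.251

For each component E[X²] = Var + (mean)², giving I: 43.31; II: 77.5.
Overall E[X²] = 0.68·43.31 + 0.32·77.5 = 54.2508.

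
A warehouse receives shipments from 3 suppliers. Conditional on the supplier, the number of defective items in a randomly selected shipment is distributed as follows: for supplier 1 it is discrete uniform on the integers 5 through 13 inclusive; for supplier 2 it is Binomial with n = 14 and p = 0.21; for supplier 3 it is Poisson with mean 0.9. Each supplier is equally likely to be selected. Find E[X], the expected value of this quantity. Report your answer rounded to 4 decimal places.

4.2800

Component means — 1: 9; 2: 2.94; 3: 0.9.
E[X] = 0.333333·9 + 0.333333·2.94 + 0.333333·0.9 = 4.28.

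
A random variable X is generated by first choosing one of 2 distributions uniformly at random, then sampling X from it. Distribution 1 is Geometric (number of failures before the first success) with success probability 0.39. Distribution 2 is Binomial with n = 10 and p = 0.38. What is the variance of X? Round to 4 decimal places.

Per component, 1: μ=1.5641, E[X²]=6.45694; 2: μ=3.8, E[X²]=16.796.
E[X] = 0.5·1.5641 + 0.5·3.8 = 2.68205.
E[X²] = 0.5·6.45694 + 0.5·16.796 = 11.6265.
Var(X) = E[X²] − (E[X])² = 11.6265 − 7.1934 = 4.43307.

4.4331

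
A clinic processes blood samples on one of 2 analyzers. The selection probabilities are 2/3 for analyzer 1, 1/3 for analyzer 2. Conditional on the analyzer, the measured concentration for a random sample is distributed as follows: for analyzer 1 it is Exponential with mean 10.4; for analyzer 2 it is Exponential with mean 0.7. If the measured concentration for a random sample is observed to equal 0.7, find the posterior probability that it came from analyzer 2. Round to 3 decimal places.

Likelihoods f(0.7 | ·): 1: 0.089895; 2: 0.525542.
Posterior ∝ prior × likelihood. Numerator for 2: 0.333333·0.525542 = 0.175181.
Normalizing constant: 0.666667·0.089895 + 0.333333·0.525542 = 0.235111.
P(2 | observation) = 0.175181 / 0.235111 = 0.745099.

0.745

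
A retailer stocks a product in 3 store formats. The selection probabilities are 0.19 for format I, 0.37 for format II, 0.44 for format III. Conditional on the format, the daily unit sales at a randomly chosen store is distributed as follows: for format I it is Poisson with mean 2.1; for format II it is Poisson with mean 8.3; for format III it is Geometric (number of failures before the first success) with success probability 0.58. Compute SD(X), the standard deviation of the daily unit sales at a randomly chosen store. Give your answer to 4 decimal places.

Per component, I: μ=2.1, E[X²]=6.51; II: μ=8.3, E[X²]=77.19; III: μ=0.724138, E[X²]=1.77289.
E[X] = 0.19·2.1 + 0.37·8.3 + 0.44·0.724138 = 3.78862.
E[X²] = 0.19·6.51 + 0.37·77.19 + 0.44·1.77289 = 30.5773.
Var(X) = E[X²] − (E[X])² = 30.5773 − 14.3536 = 16.2236.
SD(X) = √16.2236 = 4.02786.

4.0279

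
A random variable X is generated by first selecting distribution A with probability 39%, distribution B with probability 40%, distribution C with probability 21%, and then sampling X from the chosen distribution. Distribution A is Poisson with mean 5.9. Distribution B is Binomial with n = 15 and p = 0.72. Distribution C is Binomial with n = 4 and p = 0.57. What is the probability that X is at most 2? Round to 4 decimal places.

Conditional on each component, P(X ≤ 2): A: 0.0665822; B: 3.74095e-06; C: 0.575908.
By total probability, P(X ≤ 2) = 0.39·0.0665822 + 0.4·3.74095e-06 + 0.21·0.575908 = 0.146909.

0.1469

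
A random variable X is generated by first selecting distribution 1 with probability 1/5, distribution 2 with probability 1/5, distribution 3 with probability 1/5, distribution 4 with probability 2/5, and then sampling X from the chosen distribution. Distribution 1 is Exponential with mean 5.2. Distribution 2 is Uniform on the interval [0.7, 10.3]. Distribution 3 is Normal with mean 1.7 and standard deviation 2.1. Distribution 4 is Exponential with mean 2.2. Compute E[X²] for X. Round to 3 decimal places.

23.734

For each component E[X²] = Var + (mean)², giving 1: 54.08; 2: 37.93; 3: 7.3; 4: 9.68.
Overall E[X²] = 0.2·54.08 + 0.2·37.93 + 0.2·7.3 + 0.4·9.68 = 23.734.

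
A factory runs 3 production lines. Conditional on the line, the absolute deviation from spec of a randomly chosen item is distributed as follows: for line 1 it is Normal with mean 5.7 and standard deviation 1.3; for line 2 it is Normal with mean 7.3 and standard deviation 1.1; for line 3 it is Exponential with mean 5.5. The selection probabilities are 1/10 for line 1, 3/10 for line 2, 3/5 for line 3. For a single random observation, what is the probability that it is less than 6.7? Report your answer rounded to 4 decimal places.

0.5883

Conditional on each line, P(X < 6.7): 1: 0.779122; 2: 0.29272; 3: 0.704233.
By total probability, P(X < 6.7) = 0.1·0.779122 + 0.3·0.29272 + 0.6·0.704233 = 0.588268.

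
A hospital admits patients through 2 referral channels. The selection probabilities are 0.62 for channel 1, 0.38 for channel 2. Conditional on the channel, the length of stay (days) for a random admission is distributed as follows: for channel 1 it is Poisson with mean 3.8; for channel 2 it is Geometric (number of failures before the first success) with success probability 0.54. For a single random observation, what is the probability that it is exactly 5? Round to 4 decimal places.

0.0958

Conditional on each channel, P(X = 5): 1: 0.147713; 2: 0.011122.
By total probability, P(X = 5) = 0.62·0.147713 + 0.38·0.011122 = 0.0958082.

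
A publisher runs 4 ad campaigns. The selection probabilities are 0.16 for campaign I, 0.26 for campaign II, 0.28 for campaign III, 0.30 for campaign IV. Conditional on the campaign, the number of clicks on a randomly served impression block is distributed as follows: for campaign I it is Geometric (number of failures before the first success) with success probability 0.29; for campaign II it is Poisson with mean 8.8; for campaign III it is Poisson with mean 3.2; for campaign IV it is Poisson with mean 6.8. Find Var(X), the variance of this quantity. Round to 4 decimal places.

12.8711

Per component, I: μ=2.44828, E[X²]=14.4364; II: μ=8.8, E[X²]=86.24; III: μ=3.2, E[X²]=13.44; IV: μ=6.8, E[X²]=53.04.
E[X] = 0.16·2.44828 + 0.26·8.8 + 0.28·3.2 + 0.3·6.8 = 5.61572.
E[X²] = 0.16·14.4364 + 0.26·86.24 + 0.28·13.44 + 0.3·53.04 = 44.4074.
Var(X) = E[X²] − (E[X])² = 44.4074 − 31.5364 = 12.8711.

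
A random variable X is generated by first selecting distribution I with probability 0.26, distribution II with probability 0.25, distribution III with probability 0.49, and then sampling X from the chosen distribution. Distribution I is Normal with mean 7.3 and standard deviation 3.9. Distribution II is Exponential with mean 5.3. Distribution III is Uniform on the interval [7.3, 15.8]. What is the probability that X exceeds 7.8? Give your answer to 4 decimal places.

Conditional on each component, P(X > 7.8): I: 0.448993; II: 0.229535; III: 0.941176.
By total probability, P(X > 7.8) = 0.26·0.448993 + 0.25·0.229535 + 0.49·0.941176 = 0.635299.

0.6353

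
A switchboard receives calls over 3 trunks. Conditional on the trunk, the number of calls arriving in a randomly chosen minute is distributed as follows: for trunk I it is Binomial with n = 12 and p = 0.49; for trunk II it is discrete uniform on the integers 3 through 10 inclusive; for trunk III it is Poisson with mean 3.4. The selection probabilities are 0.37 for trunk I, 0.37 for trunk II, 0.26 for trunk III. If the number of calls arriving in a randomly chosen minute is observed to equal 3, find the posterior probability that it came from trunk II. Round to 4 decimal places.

0.3687

Likelihoods P(X=3 | ·): I: 0.0604147; II: 0.125; III: 0.218617.
Posterior ∝ prior × likelihood. Numerator for II: 0.37·0.125 = 0.04625.
Normalizing constant: 0.37·0.0604147 + 0.37·0.125 + 0.26·0.218617 = 0.125444.
P(II | observation) = 0.04625 / 0.125444 = 0.368691.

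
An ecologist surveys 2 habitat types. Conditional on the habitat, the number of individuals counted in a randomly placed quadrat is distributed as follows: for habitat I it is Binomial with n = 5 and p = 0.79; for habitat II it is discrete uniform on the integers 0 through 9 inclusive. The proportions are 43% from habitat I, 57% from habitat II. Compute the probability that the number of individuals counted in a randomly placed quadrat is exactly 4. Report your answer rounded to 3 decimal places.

Conditional on each habitat, P(X = 4): I: 0.408976; II: 0.1.
By total probability, P(X = 4) = 0.43·0.408976 + 0.57·0.1 = 0.23286.

0.233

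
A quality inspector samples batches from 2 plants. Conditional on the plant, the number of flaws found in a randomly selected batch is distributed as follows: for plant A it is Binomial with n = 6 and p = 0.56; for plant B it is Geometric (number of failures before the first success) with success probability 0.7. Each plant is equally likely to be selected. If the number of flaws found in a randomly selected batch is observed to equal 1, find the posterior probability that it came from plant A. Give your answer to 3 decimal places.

Likelihoods P(X=1 | ·): A: 0.0554119; B: 0.21.
Posterior ∝ prior × likelihood. Numerator for A: 0.5·0.0554119 = 0.0277059.
Normalizing constant: 0.5·0.0554119 + 0.5·0.21 = 0.132706.
P(A | observation) = 0.0277059 / 0.132706 = 0.208777.

0.209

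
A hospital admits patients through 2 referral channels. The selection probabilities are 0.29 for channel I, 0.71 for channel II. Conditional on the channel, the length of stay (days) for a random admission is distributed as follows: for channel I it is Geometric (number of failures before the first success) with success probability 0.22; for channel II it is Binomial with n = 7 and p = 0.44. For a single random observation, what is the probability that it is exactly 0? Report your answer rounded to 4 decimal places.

0.0761

Conditional on each channel, P(X = 0): I: 0.22; II: 0.0172709.
By total probability, P(X = 0) = 0.29·0.22 + 0.71·0.0172709 = 0.0760624.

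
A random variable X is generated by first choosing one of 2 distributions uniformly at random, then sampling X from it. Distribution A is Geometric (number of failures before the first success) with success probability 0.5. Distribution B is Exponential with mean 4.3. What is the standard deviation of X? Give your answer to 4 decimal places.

3.6010

Per component, A: μ=1, E[X²]=3; B: μ=4.3, E[X²]=36.98.
E[X] = 0.5·1 + 0.5·4.3 = 2.65.
E[X²] = 0.5·3 + 0.5·36.98 = 19.99.
Var(X) = E[X²] − (E[X])² = 19.99 − 7.0225 = 12.9675.
SD(X) = √12.9675 = 3.60104.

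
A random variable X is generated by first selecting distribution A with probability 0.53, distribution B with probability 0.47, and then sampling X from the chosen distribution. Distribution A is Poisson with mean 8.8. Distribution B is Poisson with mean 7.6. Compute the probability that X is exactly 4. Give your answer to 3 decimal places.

0.053

Conditional on each component, P(X = 4): A: 0.0376641; B: 0.0695673.
By total probability, P(X = 4) = 0.53·0.0376641 + 0.47·0.0695673 = 0.0526586.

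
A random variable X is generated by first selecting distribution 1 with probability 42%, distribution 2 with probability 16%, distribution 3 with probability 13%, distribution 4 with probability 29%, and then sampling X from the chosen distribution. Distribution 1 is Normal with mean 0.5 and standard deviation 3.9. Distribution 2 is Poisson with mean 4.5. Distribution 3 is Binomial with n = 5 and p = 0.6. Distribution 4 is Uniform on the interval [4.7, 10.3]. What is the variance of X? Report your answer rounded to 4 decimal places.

Per component, 1: μ=0.5, E[X²]=15.46; 2: μ=4.5, E[X²]=24.75; 3: μ=3, E[X²]=10.2; 4: μ=7.5, E[X²]=58.8633.
E[X] = 0.42·0.5 + 0.16·4.5 + 0.13·3 + 0.29·7.5 = 3.495.
E[X²] = 0.42·15.46 + 0.16·24.75 + 0.13·10.2 + 0.29·58.8633 = 28.8496.
Var(X) = E[X²] − (E[X])² = 28.8496 − 12.215 = 16.6345.

16.6345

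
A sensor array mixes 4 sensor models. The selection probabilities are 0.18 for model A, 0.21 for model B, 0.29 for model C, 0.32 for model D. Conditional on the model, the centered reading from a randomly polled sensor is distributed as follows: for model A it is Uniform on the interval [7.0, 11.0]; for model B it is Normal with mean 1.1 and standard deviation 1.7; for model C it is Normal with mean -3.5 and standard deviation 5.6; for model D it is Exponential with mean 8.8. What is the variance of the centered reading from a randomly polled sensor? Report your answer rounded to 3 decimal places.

64.552

Per component, A: μ=9, E[X²]=82.3333; B: μ=1.1, E[X²]=4.1; C: μ=-3.5, E[X²]=43.61; D: μ=8.8, E[X²]=154.88.
E[X] = 0.18·9 + 0.21·1.1 + 0.29·-3.5 + 0.32·8.8 = 3.652.
E[X²] = 0.18·82.3333 + 0.21·4.1 + 0.29·43.61 + 0.32·154.88 = 77.8895.
Var(X) = E[X²] − (E[X])² = 77.8895 − 13.3371 = 64.5524.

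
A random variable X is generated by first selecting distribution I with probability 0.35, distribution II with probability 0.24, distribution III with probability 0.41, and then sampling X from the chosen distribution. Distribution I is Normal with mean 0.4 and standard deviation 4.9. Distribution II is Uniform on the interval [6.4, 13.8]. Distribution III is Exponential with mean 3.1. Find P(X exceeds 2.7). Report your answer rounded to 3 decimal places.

Conditional on each component, P(X > 2.7): I: 0.319396; II: 1; III: 0.418546.
By total probability, P(X > 2.7) = 0.35·0.319396 + 0.24·1 + 0.41·0.418546 = 0.523393.

0.523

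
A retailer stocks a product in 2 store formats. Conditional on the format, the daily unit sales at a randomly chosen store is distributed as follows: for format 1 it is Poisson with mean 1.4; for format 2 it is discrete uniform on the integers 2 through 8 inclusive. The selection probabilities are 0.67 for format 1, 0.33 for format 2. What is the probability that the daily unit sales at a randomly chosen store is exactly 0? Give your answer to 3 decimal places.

0.165

Conditional on each format, P(X = 0): 1: 0.246597; 2: 0.
By total probability, P(X = 0) = 0.67·0.246597 + 0.33·0 = 0.16522.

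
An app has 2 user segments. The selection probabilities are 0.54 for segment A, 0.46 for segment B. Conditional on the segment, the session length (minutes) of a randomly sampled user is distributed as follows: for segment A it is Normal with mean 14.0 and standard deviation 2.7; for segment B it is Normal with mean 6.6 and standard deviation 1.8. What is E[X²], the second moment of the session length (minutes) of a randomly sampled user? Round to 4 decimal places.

131.3046

For each component E[X²] = Var + (mean)², giving A: 203.29; B: 46.8.
Overall E[X²] = 0.54·203.29 + 0.46·46.8 = 131.305.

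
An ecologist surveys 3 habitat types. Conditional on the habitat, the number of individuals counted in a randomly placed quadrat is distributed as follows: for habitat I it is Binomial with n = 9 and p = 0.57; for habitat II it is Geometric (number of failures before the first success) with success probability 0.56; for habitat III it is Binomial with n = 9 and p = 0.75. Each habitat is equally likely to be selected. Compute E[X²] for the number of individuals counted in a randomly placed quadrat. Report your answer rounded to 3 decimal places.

25.931

For each component E[X²] = Var + (mean)², giving I: 28.5228; II: 2.02041; III: 47.25.
Overall E[X²] = 0.333333·28.5228 + 0.333333·2.02041 + 0.333333·47.25 = 25.9311.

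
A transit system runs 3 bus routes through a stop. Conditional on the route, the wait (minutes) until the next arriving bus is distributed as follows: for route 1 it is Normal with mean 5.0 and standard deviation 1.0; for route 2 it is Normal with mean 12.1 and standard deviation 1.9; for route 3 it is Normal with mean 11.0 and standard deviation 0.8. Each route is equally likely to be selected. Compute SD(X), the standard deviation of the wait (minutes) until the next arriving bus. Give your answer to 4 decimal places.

3.3890

Per component, 1: μ=5, E[X²]=26; 2: μ=12.1, E[X²]=150.02; 3: μ=11, E[X²]=121.64.
E[X] = 0.333333·5 + 0.333333·12.1 + 0.333333·11 = 9.36667.
E[X²] = 0.333333·26 + 0.333333·150.02 + 0.333333·121.64 = 99.22.
Var(X) = E[X²] − (E[X])² = 99.22 − 87.7344 = 11.4856.
SD(X) = √11.4856 = 3.38903.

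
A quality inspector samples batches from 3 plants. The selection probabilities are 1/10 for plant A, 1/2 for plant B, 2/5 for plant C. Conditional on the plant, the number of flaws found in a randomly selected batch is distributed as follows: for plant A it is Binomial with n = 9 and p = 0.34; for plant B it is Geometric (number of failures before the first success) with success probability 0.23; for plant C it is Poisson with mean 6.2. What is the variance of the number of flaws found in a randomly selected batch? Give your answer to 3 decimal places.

Per component, A: μ=3.06, E[X²]=11.3832; B: μ=3.34783, E[X²]=25.7637; C: μ=6.2, E[X²]=44.64.
E[X] = 0.1·3.06 + 0.5·3.34783 + 0.4·6.2 = 4.45991.
E[X²] = 0.1·11.3832 + 0.5·25.7637 + 0.4·44.64 = 31.8762.
Var(X) = E[X²] − (E[X])² = 31.8762 − 19.8908 = 11.9853.

11.985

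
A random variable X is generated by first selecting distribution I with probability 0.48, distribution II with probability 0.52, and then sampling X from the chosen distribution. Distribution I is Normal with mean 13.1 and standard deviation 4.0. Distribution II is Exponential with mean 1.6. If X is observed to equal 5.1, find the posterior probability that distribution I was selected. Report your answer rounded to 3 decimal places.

0.326

Likelihoods f(5.1 | ·): I: 0.0134977; II: 0.0257968.
Posterior ∝ prior × likelihood. Numerator for I: 0.48·0.0134977 = 0.00647892.
Normalizing constant: 0.48·0.0134977 + 0.52·0.0257968 = 0.0198933.
P(I | observation) = 0.00647892 / 0.0198933 = 0.325684.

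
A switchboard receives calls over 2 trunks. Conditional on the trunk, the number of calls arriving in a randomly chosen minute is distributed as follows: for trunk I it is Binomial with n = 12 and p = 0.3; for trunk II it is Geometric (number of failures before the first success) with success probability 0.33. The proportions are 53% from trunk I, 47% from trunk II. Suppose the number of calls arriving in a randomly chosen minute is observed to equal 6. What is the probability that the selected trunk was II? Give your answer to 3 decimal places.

Likelihoods P(X=6 | ·): I: 0.0792479; II: 0.0298513.
Posterior ∝ prior × likelihood. Numerator for II: 0.47·0.0298513 = 0.0140301.
Normalizing constant: 0.53·0.0792479 + 0.47·0.0298513 = 0.0560315.
P(II | observation) = 0.0140301 / 0.0560315 = 0.250397.

0.250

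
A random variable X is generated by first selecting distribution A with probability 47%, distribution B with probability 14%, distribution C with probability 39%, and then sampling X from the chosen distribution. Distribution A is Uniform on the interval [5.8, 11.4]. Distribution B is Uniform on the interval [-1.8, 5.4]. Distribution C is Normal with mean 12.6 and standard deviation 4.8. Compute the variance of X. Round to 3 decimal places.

23.163

Per component, A: μ=8.6, E[X²]=76.5733; B: μ=1.8, E[X²]=7.56; C: μ=12.6, E[X²]=181.8.
E[X] = 0.47·8.6 + 0.14·1.8 + 0.39·12.6 = 9.208.
E[X²] = 0.47·76.5733 + 0.14·7.56 + 0.39·181.8 = 107.95.
Var(X) = E[X²] − (E[X])² = 107.95 − 84.7873 = 23.1626.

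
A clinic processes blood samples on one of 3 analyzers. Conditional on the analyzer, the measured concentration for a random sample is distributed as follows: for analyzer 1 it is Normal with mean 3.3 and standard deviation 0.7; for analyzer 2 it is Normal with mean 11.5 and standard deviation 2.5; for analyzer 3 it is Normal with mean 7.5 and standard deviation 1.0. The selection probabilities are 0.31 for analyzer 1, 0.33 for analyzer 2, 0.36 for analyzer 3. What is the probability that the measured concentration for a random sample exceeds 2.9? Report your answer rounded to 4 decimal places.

0.9119

Conditional on each analyzer, P(X > 2.9): 1: 0.716145; 2: 0.999709; 3: 0.999998.
By total probability, P(X > 2.9) = 0.31·0.716145 + 0.33·0.999709 + 0.36·0.999998 = 0.911908.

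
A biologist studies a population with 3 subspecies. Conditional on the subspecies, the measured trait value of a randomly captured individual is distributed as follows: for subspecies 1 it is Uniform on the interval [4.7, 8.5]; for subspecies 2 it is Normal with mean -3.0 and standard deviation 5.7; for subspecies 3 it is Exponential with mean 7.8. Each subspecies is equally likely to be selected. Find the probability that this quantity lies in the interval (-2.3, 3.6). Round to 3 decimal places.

Conditional on each subspecies, P(-2.3 < X < 3.6): 1: 0; 2: 0.327676; 3: 0.369687.
By total probability, P(-2.3 < X < 3.6) = 0.333333·0 + 0.333333·0.327676 + 0.333333·0.369687 = 0.232454.

0.232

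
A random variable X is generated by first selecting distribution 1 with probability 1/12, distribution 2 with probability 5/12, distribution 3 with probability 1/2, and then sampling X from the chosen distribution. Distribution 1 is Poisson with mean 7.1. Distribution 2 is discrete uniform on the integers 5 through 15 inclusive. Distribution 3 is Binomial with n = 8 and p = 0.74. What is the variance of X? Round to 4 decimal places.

Per component, 1: μ=7.1, E[X²]=57.51; 2: μ=10, E[X²]=110; 3: μ=5.92, E[X²]=36.5856.
E[X] = 0.0833333·7.1 + 0.416667·10 + 0.5·5.92 = 7.71833.
E[X²] = 0.0833333·57.51 + 0.416667·110 + 0.5·36.5856 = 68.9186.
Var(X) = E[X²] − (E[X])² = 68.9186 − 59.5727 = 9.34596.

9.3460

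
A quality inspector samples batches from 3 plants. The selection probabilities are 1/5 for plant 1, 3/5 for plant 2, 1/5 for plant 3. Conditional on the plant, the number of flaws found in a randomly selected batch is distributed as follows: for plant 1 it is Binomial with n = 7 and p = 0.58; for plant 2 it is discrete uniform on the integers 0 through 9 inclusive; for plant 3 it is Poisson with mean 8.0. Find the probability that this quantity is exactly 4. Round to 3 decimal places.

Conditional on each plant, P(X = 4): 1: 0.293446; 2: 0.1; 3: 0.0572523.
By total probability, P(X = 4) = 0.2·0.293446 + 0.6·0.1 + 0.2·0.0572523 = 0.13014.

0.130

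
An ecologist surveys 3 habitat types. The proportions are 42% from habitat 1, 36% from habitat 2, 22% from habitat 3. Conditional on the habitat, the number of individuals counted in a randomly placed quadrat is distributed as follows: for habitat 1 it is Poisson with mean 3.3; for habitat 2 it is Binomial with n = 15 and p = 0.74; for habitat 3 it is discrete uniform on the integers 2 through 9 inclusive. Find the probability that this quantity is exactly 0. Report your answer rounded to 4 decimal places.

0.0155

Conditional on each habitat, P(X = 0): 1: 0.0368832; 2: 1.67726e-09; 3: 0.
By total probability, P(X = 0) = 0.42·0.0368832 + 0.36·1.67726e-09 + 0.22·0 = 0.0154909.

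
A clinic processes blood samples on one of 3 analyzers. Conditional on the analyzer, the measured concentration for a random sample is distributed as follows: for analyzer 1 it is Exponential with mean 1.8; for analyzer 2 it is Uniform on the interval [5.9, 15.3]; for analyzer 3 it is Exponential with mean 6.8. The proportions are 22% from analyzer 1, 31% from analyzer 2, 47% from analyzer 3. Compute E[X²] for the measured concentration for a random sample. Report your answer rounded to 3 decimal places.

82.005

For each component E[X²] = Var + (mean)², giving 1: 6.48; 2: 119.723; 3: 92.48.
Overall E[X²] = 0.22·6.48 + 0.31·119.723 + 0.47·92.48 = 82.0054.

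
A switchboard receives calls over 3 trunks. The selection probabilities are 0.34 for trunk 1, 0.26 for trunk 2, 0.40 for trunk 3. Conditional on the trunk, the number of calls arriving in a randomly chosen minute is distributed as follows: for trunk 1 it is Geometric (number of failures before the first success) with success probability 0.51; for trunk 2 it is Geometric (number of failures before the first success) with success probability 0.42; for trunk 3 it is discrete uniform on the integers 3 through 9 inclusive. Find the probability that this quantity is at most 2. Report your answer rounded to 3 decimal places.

Conditional on each trunk, P(X ≤ 2): 1: 0.882351; 2: 0.804888; 3: 0.
By total probability, P(X ≤ 2) = 0.34·0.882351 + 0.26·0.804888 + 0.4·0 = 0.50927.

0.509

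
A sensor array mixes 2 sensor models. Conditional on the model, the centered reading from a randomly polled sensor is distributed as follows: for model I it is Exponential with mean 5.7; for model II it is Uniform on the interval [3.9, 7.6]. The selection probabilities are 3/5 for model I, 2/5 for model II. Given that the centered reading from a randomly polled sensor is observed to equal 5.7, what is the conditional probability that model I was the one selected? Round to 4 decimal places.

Likelihoods f(5.7 | ·): I: 0.0645403; II: 0.27027.
Posterior ∝ prior × likelihood. Numerator for I: 0.6·0.0645403 = 0.0387242.
Normalizing constant: 0.6·0.0645403 + 0.4·0.27027 = 0.146832.
P(I | observation) = 0.0387242 / 0.146832 = 0.263731.

0.2637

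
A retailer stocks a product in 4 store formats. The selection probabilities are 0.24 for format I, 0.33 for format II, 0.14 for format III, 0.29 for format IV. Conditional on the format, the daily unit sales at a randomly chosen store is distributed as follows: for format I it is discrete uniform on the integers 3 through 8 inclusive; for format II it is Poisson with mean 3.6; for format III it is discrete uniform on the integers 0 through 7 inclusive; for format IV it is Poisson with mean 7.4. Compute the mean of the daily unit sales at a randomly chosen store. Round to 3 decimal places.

Component means — I: 5.5; II: 3.6; III: 3.5; IV: 7.4.
E[X] = 0.24·5.5 + 0.33·3.6 + 0.14·3.5 + 0.29·7.4 = 5.144.

5.144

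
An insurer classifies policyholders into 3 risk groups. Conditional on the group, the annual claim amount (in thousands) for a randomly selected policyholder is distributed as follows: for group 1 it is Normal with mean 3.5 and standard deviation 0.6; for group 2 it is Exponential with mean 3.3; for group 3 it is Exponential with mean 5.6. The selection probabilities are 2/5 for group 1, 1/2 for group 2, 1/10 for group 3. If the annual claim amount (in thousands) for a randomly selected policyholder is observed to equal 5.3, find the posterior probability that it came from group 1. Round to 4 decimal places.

0.0733

Likelihoods f(5.3 | ·): 1: 0.00738641; 2: 0.0608111; 3: 0.069308.
Posterior ∝ prior × likelihood. Numerator for 1: 0.4·0.00738641 = 0.00295457.
Normalizing constant: 0.4·0.00738641 + 0.5·0.0608111 + 0.1·0.069308 = 0.0402909.
P(1 | observation) = 0.00295457 / 0.0402909 = 0.0733308.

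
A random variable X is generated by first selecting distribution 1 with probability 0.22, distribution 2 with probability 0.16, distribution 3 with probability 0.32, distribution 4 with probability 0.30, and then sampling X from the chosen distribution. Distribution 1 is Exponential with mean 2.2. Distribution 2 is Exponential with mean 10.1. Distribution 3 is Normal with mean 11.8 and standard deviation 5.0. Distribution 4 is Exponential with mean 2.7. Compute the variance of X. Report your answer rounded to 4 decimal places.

47.0010

Per component, 1: μ=2.2, E[X²]=9.68; 2: μ=10.1, E[X²]=204.02; 3: μ=11.8, E[X²]=164.24; 4: μ=2.7, E[X²]=14.58.
E[X] = 0.22·2.2 + 0.16·10.1 + 0.32·11.8 + 0.3·2.7 = 6.686.
E[X²] = 0.22·9.68 + 0.16·204.02 + 0.32·164.24 + 0.3·14.58 = 91.7036.
Var(X) = E[X²] − (E[X])² = 91.7036 − 44.7026 = 47.001.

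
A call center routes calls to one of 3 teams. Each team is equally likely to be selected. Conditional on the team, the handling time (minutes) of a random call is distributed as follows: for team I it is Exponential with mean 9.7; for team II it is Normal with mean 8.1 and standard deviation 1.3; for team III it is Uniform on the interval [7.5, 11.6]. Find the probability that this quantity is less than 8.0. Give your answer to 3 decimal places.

Conditional on each team, P(X < 8.0): I: 0.561652; II: 0.469342; III: 0.121951.
By total probability, P(X < 8.0) = 0.333333·0.561652 + 0.333333·0.469342 + 0.333333·0.121951 = 0.384315.

0.384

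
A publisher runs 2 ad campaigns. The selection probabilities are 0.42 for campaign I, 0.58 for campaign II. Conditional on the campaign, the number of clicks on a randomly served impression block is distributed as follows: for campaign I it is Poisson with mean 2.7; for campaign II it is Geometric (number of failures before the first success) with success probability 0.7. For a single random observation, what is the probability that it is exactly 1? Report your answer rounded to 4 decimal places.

0.1980

Conditional on each campaign, P(X = 1): I: 0.181455; II: 0.21.
By total probability, P(X = 1) = 0.42·0.181455 + 0.58·0.21 = 0.198011.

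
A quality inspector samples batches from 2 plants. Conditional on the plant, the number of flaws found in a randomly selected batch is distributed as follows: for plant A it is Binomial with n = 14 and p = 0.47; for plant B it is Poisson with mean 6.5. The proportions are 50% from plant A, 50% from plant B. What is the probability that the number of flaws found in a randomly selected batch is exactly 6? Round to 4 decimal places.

Conditional on each plant, P(X = 6): A: 0.201535; B: 0.157483.
By total probability, P(X = 6) = 0.5·0.201535 + 0.5·0.157483 = 0.179509.

0.1795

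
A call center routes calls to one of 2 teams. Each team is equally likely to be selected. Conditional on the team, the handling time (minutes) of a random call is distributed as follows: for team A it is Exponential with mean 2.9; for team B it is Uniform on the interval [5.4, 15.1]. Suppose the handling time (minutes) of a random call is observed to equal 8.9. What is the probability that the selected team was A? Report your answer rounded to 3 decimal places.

Likelihoods f(8.9 | ·): A: 0.0160239; B: 0.103093.
Posterior ∝ prior × likelihood. Numerator for A: 0.5·0.0160239 = 0.00801193.
Normalizing constant: 0.5·0.0160239 + 0.5·0.103093 = 0.0595583.
P(A | observation) = 0.00801193 / 0.0595583 = 0.134522.

0.135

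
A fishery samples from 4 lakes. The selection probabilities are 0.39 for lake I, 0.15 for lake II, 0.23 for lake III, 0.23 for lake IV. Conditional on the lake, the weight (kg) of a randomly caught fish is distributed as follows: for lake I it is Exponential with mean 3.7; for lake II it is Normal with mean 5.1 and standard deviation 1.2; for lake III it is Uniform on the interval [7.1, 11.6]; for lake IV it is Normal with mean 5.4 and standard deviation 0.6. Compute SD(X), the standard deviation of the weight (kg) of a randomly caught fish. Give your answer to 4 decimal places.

3.2734

Per component, I: μ=3.7, E[X²]=27.38; II: μ=5.1, E[X²]=27.45; III: μ=9.35, E[X²]=89.11; IV: μ=5.4, E[X²]=29.52.
E[X] = 0.39·3.7 + 0.15·5.1 + 0.23·9.35 + 0.23·5.4 = 5.6005.
E[X²] = 0.39·27.38 + 0.15·27.45 + 0.23·89.11 + 0.23·29.52 = 42.0806.
Var(X) = E[X²] − (E[X])² = 42.0806 − 31.3656 = 10.715.
SD(X) = √10.715 = 3.27338.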